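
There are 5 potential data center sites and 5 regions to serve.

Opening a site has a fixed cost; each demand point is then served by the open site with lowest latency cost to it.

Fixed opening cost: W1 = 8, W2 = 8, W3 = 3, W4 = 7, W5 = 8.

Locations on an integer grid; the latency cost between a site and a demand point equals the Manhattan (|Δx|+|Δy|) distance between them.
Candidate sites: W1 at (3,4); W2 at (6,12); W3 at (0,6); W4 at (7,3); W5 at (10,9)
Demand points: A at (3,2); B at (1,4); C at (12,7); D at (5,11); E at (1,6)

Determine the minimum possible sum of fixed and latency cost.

Open {W3, W5}: assign each demand point to its cheapest open site.
  A→W3 7, B→W3 3, C→W5 4, D→W5 7, E→W3 1
  latency cost 22, fixed 11 → total 33.
Compare {W1, W5}: latency cost 19 + fixed 16 = 35.
Compare {W2, W3}: latency cost 24 + fixed 11 = 35.
Compare {W1, W3, W5}: latency cost 16 + fixed 19 = 35.
All other subsets cost ≥ 35. Minimum total cost: 33.

33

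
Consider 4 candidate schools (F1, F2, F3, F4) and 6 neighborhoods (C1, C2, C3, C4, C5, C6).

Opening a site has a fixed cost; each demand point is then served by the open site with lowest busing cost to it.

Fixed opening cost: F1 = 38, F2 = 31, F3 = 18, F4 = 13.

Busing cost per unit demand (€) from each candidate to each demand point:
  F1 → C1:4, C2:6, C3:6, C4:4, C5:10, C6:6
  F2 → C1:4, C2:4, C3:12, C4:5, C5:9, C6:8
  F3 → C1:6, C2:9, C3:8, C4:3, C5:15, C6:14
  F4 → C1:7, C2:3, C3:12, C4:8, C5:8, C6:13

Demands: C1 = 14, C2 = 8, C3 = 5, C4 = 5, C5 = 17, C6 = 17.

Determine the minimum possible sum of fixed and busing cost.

Open {F1, F4}: assign each demand point to its cheapest open site.
  C1→F1 14×4=56, C2→F4 8×3=24, C3→F1 5×6=30, C4→F1 5×4=20, C5→F4 17×8=136, C6→F1 17×6=102
  busing cost 368, fixed 51 → total 419.
Compare {F1, F3, F4}: busing cost 363 + fixed 69 = 432.
Compare {F1, F2, F4}: busing cost 368 + fixed 82 = 450.
Compare {F1, F2}: busing cost 393 + fixed 69 = 462.
All other subsets cost ≥ 432. Minimum total cost: 419.

419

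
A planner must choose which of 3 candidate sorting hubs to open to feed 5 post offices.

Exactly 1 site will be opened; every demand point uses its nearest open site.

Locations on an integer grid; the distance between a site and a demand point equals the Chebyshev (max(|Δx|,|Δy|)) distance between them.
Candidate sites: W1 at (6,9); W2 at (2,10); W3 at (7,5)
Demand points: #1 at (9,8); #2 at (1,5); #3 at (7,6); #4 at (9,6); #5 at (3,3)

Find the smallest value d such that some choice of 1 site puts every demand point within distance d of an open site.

6

Open {W1}.
  Farthest demand point is #5 at distance 6 (to W1); all others are ≤ 6.
With {W3} the worst case is 6.
With {W2} the worst case is 7.
No size-1 selection achieves below 6.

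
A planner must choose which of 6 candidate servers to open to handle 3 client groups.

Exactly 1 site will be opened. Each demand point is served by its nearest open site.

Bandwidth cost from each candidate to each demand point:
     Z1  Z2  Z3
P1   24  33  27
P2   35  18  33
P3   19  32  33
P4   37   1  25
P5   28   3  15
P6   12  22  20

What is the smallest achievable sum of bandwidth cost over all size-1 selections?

46

Open {P5}.
  Z1→P5 28, Z2→P5 3, Z3→P5 15  ⇒ total 46.
Compare {P6}: total 54.
Compare {P4}: total 63.
No size-1 selection does better; minimum is 46.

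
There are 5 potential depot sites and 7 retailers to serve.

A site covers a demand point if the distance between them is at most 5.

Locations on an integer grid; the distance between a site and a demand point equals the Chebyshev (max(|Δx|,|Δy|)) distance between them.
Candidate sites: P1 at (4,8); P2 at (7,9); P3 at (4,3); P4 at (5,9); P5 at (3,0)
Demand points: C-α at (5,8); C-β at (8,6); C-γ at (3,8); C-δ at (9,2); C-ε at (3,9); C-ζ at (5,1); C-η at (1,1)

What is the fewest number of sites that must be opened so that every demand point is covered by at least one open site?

2

Coverage sets (demand points within 5 of each site):
  P1: {C-α, C-β, C-γ, C-ε}
  P2: {C-α, C-β, C-γ, C-ε}
  P3: {C-α, C-β, C-γ, C-δ, C-ζ, C-η}
  P4: {C-α, C-β, C-γ, C-ε}
  P5: {C-ζ, C-η}
No single site covers all 7 demand points.
But {P1, P3} covers everything, so the minimum is 2.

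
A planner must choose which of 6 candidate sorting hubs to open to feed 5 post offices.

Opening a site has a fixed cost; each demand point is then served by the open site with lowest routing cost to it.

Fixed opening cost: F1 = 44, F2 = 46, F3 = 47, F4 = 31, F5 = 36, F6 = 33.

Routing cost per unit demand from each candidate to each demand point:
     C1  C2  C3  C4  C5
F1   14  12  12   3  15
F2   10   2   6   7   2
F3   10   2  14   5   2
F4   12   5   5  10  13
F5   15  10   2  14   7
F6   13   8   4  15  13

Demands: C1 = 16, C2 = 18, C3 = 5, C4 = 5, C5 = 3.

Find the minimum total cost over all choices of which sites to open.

313

Open {F2}: assign each demand point to its cheapest open site.
  C1→F2 16×10=160, C2→F2 18×2=36, C3→F2 5×6=30, C4→F2 5×7=35, C5→F2 3×2=6
  routing cost 267, fixed 46 → total 313.
Compare {F3, F5}: routing cost 237 + fixed 83 = 320.
Compare {F3, F6}: routing cost 247 + fixed 80 = 327.
Compare {F2, F5}: routing cost 247 + fixed 82 = 329.
All other subsets cost ≥ 320. Minimum total cost: 313.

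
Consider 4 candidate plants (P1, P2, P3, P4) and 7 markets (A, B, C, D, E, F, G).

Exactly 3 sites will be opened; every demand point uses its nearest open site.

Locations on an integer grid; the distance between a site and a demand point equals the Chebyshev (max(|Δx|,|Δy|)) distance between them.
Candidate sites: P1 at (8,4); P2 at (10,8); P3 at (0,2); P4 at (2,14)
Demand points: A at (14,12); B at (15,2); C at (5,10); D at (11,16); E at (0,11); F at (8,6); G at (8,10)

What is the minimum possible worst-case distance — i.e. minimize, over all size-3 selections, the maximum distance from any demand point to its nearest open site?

8

Open {P1, P2, P3}.
  Farthest demand point is D at distance 8 (to P2); all others are ≤ 8.
With {P1, P2, P4} the worst case is 8.
With {P2, P3, P4} the worst case is 8.
No size-3 selection achieves below 8.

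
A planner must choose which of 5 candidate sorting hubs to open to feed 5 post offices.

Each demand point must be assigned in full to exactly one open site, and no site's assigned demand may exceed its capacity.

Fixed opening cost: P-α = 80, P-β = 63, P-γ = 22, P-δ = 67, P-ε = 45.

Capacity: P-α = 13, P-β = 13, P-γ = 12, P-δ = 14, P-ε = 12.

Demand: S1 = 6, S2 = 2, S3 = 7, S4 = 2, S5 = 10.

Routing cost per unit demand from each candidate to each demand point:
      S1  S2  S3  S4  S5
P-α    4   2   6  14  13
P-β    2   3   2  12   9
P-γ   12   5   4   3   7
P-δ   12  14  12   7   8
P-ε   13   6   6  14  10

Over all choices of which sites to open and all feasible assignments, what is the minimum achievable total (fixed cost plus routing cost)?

Open {P-β, P-γ, P-ε}; cheapest assignment that respects the capacities:
  P-β (cap 13, load 13): S1, S3 — cost 6×2 + 7×2 = 26
  P-γ (cap 12, load 12): S4, S5 — cost 2×3 + 10×7 = 76
  P-ε (cap 12, load 2): S2 — cost 2×6 = 12
  Shipping 114, fixed 130 → total 244.
  Any other capacity-feasible assignment to {P-β, P-γ, P-ε} ships for at least 114.
Compare {P-α, P-β, P-γ}: its best feasible assignment gives total 271.
Compare {P-β, P-γ, P-δ}: its best feasible assignment gives total 272.
Every other set of open sites that can feasibly serve all demand totals ≥ 271 even under its best assignment. Minimum: 244.

244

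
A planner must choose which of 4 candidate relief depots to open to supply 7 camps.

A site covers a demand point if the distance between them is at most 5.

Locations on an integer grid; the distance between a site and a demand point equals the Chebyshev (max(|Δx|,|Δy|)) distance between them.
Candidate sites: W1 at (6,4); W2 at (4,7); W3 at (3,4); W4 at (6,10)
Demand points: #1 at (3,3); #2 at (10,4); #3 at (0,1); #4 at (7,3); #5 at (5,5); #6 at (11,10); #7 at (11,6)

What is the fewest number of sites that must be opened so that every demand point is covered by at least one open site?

Coverage sets (demand points within 5 of each site):
  W1: {#1, #2, #4, #5, #7}
  W2: {#1, #4, #5}
  W3: {#1, #3, #4, #5}
  W4: {#5, #6, #7}
No 2 sites suffice: every size-2 union leaves at least one demand point uncovered.
But {W1, W3, W4} covers everything, so the minimum is 3.

3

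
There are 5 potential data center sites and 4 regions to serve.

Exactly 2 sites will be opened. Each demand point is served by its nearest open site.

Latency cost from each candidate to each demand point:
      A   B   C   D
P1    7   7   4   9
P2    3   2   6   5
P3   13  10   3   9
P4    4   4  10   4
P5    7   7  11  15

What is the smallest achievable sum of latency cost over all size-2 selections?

13

Open {P2, P3}.
  A→P2 3, B→P2 2, C→P3 3, D→P2 5  ⇒ total 13.
Compare {P1, P2}: total 14.
Compare {P2, P4}: total 15.
No size-2 selection does better; minimum is 13.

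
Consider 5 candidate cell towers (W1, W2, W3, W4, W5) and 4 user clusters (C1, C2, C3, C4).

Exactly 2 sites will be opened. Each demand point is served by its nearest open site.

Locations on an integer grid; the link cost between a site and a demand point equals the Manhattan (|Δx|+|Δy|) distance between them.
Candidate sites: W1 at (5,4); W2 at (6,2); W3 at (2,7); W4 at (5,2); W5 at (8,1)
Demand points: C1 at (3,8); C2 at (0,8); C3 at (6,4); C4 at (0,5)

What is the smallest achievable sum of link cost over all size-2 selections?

Open {W1, W3}.
  C1→W3 2, C2→W3 3, C3→W1 1, C4→W3 4  ⇒ total 10.
Compare {W2, W3}: total 11.
Compare {W3, W4}: total 12.
No size-2 selection does better; minimum is 10.

10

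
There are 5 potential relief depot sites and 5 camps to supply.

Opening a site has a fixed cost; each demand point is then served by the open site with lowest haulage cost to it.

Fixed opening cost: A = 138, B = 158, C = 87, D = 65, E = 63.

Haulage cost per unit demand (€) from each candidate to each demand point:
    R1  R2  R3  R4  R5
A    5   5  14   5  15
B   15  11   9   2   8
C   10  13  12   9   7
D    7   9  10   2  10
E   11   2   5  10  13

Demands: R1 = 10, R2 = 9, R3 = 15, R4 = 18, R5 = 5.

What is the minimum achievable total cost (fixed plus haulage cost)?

377

Open {D, E}: assign each demand point to its cheapest open site.
  R1→D 10×7=70, R2→E 9×2=18, R3→E 15×5=75, R4→D 18×2=36, R5→D 5×10=50
  haulage cost 249, fixed 128 → total 377.
Compare {C, D, E}: haulage cost 234 + fixed 215 = 449.
Compare {D}: haulage cost 387 + fixed 65 = 452.
Compare {A, D, E}: haulage cost 229 + fixed 266 = 495.
All other subsets cost ≥ 449. Minimum total cost: 377.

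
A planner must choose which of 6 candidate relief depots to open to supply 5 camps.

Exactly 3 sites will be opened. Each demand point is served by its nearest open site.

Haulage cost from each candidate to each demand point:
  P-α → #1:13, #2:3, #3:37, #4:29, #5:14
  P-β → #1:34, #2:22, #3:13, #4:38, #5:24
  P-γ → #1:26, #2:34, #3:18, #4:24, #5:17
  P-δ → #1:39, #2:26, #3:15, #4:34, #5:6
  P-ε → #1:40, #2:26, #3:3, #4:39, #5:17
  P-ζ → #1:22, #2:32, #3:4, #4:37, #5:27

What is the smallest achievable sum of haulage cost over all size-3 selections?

Open {P-α, P-δ, P-ε}.
  #1→P-α 13, #2→P-α 3, #3→P-ε 3, #4→P-α 29, #5→P-δ 6  ⇒ total 54.
Compare {P-α, P-δ, P-ζ}: total 55.
Compare {P-α, P-γ, P-ε}: total 57.
No size-3 selection does better; minimum is 54.

54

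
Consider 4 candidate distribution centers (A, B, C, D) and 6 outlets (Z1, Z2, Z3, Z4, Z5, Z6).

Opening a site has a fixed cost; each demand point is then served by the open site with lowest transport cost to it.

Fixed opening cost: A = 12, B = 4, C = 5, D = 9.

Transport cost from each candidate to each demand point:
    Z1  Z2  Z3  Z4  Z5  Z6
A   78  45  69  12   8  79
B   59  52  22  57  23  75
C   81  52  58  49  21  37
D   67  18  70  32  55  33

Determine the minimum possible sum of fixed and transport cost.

177

Open {A, B, D}: assign each demand point to its cheapest open site.
  Z1→B 59, Z2→D 18, Z3→B 22, Z4→A 12, Z5→A 8, Z6→D 33
  transport cost 152, fixed 25 → total 177.
Compare {A, B, C, D}: transport cost 152 + fixed 30 = 182.
Compare {B, D}: transport cost 187 + fixed 13 = 200.
Compare {B, C, D}: transport cost 185 + fixed 18 = 203.
All other subsets cost ≥ 182. Minimum total cost: 177.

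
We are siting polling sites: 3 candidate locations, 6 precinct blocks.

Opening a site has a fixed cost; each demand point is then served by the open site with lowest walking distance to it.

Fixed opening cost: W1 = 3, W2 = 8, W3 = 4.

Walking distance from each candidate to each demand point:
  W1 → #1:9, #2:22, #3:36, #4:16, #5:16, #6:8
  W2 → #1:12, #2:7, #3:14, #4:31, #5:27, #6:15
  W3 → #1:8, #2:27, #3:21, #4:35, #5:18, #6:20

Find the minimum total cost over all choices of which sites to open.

81

Open {W1, W2}: assign each demand point to its cheapest open site.
  #1→W1 9, #2→W2 7, #3→W2 14, #4→W1 16, #5→W1 16, #6→W1 8
  walking distance 70, fixed 11 → total 81.
Compare {W1, W2, W3}: walking distance 69 + fixed 15 = 84.
Compare {W1, W3}: walking distance 91 + fixed 7 = 98.
Compare {W2, W3}: walking distance 93 + fixed 12 = 105.
All other subsets cost ≥ 84. Minimum total cost: 81.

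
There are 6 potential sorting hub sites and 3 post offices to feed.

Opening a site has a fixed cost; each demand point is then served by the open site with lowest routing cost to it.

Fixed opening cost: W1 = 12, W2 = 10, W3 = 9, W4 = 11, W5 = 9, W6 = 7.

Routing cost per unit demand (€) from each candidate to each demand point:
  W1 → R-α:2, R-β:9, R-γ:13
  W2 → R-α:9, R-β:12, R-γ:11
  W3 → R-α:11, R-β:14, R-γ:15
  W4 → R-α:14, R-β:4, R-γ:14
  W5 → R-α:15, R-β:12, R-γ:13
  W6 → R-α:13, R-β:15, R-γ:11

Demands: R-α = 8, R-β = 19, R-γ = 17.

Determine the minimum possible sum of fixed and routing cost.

Open {W1, W4, W6}: assign each demand point to its cheapest open site.
  R-α→W1 8×2=16, R-β→W4 19×4=76, R-γ→W6 17×11=187
  routing cost 279, fixed 30 → total 309.
Compare {W1, W2, W4}: routing cost 279 + fixed 33 = 312.
Compare {W1, W3, W4, W6}: routing cost 279 + fixed 39 = 318.
Compare {W1, W4, W5, W6}: routing cost 279 + fixed 39 = 318.
All other subsets cost ≥ 312. Minimum total cost: 309.

309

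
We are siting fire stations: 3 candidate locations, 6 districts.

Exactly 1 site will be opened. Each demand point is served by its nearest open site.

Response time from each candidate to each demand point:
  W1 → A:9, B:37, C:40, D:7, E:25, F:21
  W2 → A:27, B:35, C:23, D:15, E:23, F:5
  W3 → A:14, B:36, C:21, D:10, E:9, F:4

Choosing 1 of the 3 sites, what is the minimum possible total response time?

Open {W3}.
  A→W3 14, B→W3 36, C→W3 21, D→W3 10, E→W3 9, F→W3 4  ⇒ total 94.
Compare {W2}: total 128.
Compare {W1}: total 139.

94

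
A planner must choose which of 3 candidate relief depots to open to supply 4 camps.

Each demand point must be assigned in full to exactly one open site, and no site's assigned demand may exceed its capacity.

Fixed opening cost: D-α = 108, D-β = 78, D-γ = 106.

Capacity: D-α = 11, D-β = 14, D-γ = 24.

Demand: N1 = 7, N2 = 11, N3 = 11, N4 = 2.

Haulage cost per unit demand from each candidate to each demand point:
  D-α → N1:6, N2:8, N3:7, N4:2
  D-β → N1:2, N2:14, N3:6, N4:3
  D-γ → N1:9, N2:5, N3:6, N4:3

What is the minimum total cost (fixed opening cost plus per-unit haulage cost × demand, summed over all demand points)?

325

Open {D-β, D-γ}; cheapest assignment that respects the capacities:
  D-β (cap 14, load 9): N1, N4 — cost 7×2 + 2×3 = 20
  D-γ (cap 24, load 22): N2, N3 — cost 11×5 + 11×6 = 121
  Shipping 141, fixed 184 → total 325.
  Any other capacity-feasible assignment to {D-β, D-γ} ships for at least 141.
Compare {D-α, D-γ}: its best feasible assignment gives total 381.
Compare {D-α, D-β, D-γ}: its best feasible assignment gives total 431.
Every other set of open sites that can feasibly serve all demand totals ≥ 381 even under its best assignment. Minimum: 325.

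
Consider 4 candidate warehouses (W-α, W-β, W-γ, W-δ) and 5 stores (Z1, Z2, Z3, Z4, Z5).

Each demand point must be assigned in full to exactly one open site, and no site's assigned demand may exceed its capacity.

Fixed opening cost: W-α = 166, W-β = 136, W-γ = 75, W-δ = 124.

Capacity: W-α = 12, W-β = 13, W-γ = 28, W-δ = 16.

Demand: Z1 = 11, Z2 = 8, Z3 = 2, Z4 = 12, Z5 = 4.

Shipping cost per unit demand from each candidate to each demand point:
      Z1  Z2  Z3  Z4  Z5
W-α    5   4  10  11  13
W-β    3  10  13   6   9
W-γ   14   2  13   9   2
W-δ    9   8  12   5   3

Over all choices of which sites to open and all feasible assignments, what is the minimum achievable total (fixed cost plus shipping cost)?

Open {W-β, W-γ}; cheapest assignment that respects the capacities:
  W-β (cap 13, load 13): Z1, Z3 — cost 11×3 + 2×13 = 59
  W-γ (cap 28, load 24): Z2, Z4, Z5 — cost 8×2 + 12×9 + 4×2 = 132
  Shipping 191, fixed 211 → total 402.
  Any other capacity-feasible assignment to {W-β, W-γ} ships for at least 191.
Compare {W-α, W-γ}: its best feasible assignment gives total 454.
Compare {W-γ, W-δ}: its best feasible assignment gives total 454.
Every other set of open sites that can feasibly serve all demand totals ≥ 454 even under its best assignment. Minimum: 402.

402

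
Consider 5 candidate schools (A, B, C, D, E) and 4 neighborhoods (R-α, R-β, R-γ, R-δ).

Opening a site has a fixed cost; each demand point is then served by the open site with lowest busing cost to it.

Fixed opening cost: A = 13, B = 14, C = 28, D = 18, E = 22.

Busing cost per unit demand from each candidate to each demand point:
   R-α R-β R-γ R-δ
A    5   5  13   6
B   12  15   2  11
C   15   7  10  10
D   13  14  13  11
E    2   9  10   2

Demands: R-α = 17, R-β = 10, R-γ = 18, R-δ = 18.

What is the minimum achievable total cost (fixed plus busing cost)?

Open {A, B, E}: assign each demand point to its cheapest open site.
  R-α→E 17×2=34, R-β→A 10×5=50, R-γ→B 18×2=36, R-δ→E 18×2=36
  busing cost 156, fixed 49 → total 205.
Compare {A, B, D, E}: busing cost 156 + fixed 67 = 223.
Compare {B, E}: busing cost 196 + fixed 36 = 232.
Compare {A, B, C, E}: busing cost 156 + fixed 77 = 233.
All other subsets cost ≥ 223. Minimum total cost: 205.

205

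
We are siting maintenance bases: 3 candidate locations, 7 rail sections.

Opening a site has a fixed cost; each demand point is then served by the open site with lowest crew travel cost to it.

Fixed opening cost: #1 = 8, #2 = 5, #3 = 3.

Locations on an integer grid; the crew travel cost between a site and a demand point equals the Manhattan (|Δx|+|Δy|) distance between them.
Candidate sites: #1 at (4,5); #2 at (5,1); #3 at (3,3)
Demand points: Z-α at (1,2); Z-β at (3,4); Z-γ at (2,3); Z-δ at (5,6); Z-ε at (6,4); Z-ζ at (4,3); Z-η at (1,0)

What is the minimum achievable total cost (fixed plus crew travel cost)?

23

Open {#3}: assign each demand point to its cheapest open site.
  Z-α→#3 3, Z-β→#3 1, Z-γ→#3 1, Z-δ→#3 5, Z-ε→#3 4, Z-ζ→#3 1, Z-η→#3 5
  crew travel cost 20, fixed 3 → total 23.
Compare {#1, #3}: crew travel cost 16 + fixed 11 = 27.
Compare {#2, #3}: crew travel cost 20 + fixed 8 = 28.
Compare {#1, #2, #3}: crew travel cost 16 + fixed 16 = 32.
All other subsets cost ≥ 27. Minimum total cost: 23.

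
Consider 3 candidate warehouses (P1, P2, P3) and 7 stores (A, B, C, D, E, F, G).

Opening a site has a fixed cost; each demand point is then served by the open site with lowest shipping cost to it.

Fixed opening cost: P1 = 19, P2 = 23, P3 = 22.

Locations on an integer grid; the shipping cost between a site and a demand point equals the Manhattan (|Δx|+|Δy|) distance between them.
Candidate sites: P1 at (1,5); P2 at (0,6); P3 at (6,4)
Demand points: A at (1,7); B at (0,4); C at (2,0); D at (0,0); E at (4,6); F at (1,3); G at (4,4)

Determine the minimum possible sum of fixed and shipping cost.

Open {P1}: assign each demand point to its cheapest open site.
  A→P1 2, B→P1 2, C→P1 6, D→P1 6, E→P1 4, F→P1 2, G→P1 4
  shipping cost 26, fixed 19 → total 45.
Compare {P2}: shipping cost 32 + fixed 23 = 55.
Compare {P1, P3}: shipping cost 24 + fixed 41 = 65.
Compare {P3}: shipping cost 44 + fixed 22 = 66.
All other subsets cost ≥ 55. Minimum total cost: 45.

45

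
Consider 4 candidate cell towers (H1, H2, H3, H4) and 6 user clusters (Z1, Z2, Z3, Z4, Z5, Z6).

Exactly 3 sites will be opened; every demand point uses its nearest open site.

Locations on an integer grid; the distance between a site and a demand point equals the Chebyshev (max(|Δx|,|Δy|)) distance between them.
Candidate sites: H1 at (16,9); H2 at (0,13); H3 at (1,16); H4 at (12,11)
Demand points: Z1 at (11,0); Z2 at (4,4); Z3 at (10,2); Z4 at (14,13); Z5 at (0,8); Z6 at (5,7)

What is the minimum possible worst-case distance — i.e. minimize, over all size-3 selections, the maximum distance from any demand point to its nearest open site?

Open {H1, H2, H3}.
  Farthest demand point is Z1 at distance 9 (to H1); all others are ≤ 9.
With {H1, H2, H4} the worst case is 9.
With {H1, H3, H4} the worst case is 9.
No size-3 selection achieves below 9.

9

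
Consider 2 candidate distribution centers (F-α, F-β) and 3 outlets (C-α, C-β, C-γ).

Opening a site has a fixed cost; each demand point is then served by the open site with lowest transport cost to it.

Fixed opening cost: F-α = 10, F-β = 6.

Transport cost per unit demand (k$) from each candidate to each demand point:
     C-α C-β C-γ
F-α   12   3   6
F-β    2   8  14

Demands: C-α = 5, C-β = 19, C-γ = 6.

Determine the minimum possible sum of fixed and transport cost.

119

Open {F-α, F-β}: assign each demand point to its cheapest open site.
  C-α→F-β 5×2=10, C-β→F-α 19×3=57, C-γ→F-α 6×6=36
  transport cost 103, fixed 16 → total 119.
Compare {F-α}: transport cost 153 + fixed 10 = 163.
Compare {F-β}: transport cost 246 + fixed 6 = 252.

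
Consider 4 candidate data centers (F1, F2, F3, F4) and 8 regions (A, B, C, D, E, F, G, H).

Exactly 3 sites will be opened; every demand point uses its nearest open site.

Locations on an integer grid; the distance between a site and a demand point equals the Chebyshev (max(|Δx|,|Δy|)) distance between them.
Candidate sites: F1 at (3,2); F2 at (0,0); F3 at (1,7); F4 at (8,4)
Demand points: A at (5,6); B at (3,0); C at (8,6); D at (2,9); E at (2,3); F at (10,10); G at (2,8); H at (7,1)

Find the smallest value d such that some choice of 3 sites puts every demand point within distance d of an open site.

6

Open {F1, F2, F4}.
  Farthest demand point is D at distance 6 (to F4); all others are ≤ 6.
With {F1, F3, F4} the worst case is 6.
With {F2, F3, F4} the worst case is 6.
No size-3 selection achieves below 6.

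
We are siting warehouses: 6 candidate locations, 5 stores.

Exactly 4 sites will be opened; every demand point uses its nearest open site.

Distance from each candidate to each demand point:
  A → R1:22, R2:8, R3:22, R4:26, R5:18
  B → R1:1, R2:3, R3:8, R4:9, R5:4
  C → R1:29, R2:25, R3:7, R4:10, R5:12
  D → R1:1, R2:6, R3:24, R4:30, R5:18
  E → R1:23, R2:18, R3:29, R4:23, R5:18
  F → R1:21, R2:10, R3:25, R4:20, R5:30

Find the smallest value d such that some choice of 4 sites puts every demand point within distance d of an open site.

Open {A, B, C, D}.
  Farthest demand point is R4 at distance 9 (to B); all others are ≤ 9.
With {A, B, C, E} the worst case is 9.
With {A, B, C, F} the worst case is 9.
No size-4 selection achieves below 9.

9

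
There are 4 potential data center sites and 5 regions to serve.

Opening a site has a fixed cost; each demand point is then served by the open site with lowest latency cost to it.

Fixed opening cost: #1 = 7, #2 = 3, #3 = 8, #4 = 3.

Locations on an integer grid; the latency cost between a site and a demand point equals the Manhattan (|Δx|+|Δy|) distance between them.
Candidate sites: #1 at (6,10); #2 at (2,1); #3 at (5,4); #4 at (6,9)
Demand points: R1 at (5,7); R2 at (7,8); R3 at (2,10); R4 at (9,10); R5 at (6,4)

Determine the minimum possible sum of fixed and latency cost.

22

Open {#4}: assign each demand point to its cheapest open site.
  R1→#4 3, R2→#4 2, R3→#4 5, R4→#4 4, R5→#4 5
  latency cost 19, fixed 3 → total 22.
Compare {#2, #4}: latency cost 19 + fixed 6 = 25.
Compare {#3, #4}: latency cost 15 + fixed 11 = 26.
Compare {#1}: latency cost 20 + fixed 7 = 27.
All other subsets cost ≥ 25. Minimum total cost: 22.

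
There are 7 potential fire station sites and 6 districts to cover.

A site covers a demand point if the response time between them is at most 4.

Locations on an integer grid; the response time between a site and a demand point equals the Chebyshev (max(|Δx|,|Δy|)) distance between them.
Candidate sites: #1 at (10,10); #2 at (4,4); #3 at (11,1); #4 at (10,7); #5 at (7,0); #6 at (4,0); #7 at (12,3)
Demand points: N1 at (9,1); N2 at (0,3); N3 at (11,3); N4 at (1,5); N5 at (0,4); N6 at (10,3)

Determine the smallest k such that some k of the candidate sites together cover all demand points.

2

Coverage sets (demand points within 4 of each site):
  #1: {}
  #2: {N2, N4, N5}
  #3: {N1, N3, N6}
  #4: {N3, N6}
  #5: {N1, N3, N6}
  #6: {N2, N5}
  #7: {N1, N3, N6}
No single site covers all 6 demand points.
But {#2, #3} covers everything, so the minimum is 2.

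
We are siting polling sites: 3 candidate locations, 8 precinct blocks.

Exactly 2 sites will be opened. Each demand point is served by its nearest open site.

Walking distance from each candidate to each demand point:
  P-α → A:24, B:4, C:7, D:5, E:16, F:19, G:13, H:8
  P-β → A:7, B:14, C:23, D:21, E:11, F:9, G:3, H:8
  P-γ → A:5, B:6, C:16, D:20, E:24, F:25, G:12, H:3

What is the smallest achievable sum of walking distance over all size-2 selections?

54

Open {P-α, P-β}.
  A→P-β 7, B→P-α 4, C→P-α 7, D→P-α 5, E→P-β 11, F→P-β 9, G→P-β 3, H→P-α 8  ⇒ total 54.
Compare {P-α, P-γ}: total 71.
Compare {P-β, P-γ}: total 73.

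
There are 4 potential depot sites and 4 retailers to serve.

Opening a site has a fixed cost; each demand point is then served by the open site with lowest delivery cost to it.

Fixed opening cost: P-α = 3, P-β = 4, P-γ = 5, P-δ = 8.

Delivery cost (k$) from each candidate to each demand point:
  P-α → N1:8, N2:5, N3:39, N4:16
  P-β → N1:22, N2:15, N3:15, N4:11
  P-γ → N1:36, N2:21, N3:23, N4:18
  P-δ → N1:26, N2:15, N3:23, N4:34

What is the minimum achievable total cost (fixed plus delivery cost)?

Open {P-α, P-β}: assign each demand point to its cheapest open site.
  N1→P-α 8, N2→P-α 5, N3→P-β 15, N4→P-β 11
  delivery cost 39, fixed 7 → total 46.
Compare {P-α, P-β, P-γ}: delivery cost 39 + fixed 12 = 51.
Compare {P-α, P-β, P-δ}: delivery cost 39 + fixed 15 = 54.
Compare {P-α, P-β, P-γ, P-δ}: delivery cost 39 + fixed 20 = 59.
All other subsets cost ≥ 51. Minimum total cost: 46.

46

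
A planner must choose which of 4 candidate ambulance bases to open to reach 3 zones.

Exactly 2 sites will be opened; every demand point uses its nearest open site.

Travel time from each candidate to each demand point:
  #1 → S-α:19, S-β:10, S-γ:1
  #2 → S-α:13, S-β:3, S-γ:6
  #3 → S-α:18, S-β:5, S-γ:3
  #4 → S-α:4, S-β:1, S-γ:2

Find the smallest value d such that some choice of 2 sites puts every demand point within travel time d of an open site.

Open {#1, #4}.
  Farthest demand point is S-α at travel time 4 (to #4); all others are ≤ 4.
With {#2, #4} the worst case is 4.
With {#3, #4} the worst case is 4.
No size-2 selection achieves below 4.

4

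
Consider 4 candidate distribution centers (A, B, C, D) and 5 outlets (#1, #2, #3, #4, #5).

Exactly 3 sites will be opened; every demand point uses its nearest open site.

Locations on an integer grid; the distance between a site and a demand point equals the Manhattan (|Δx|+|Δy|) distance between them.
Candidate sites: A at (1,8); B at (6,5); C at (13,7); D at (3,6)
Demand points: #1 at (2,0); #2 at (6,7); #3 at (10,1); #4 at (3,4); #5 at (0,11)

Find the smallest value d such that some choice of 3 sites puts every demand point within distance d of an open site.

8

Open {A, B, D}.
  Farthest demand point is #3 at distance 8 (to B); all others are ≤ 8.
With {B, C, D} the worst case is 8.
With {A, B, C} the worst case is 9.
No size-3 selection achieves below 8.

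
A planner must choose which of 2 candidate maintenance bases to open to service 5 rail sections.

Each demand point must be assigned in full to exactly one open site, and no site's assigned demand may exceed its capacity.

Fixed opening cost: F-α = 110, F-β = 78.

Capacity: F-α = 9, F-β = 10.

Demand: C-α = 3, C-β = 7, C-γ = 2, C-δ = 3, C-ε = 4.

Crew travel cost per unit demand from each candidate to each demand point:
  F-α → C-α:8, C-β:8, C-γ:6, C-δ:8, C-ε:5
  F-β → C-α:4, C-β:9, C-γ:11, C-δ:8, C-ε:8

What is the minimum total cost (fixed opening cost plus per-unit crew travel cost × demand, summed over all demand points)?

Open {F-α, F-β}; cheapest assignment that respects the capacities:
  F-α (cap 9, load 9): C-γ, C-δ, C-ε — cost 2×6 + 3×8 + 4×5 = 56
  F-β (cap 10, load 10): C-α, C-β — cost 3×4 + 7×9 = 75
  Shipping 131, fixed 188 → total 319.
  Any other capacity-feasible assignment to {F-α, F-β} ships for at least 131.
Total demand is 19 and no other set of sites has combined capacity ≥ 19, so {F-α, F-β} is the only feasible choice of open sites. Minimum: 319.

319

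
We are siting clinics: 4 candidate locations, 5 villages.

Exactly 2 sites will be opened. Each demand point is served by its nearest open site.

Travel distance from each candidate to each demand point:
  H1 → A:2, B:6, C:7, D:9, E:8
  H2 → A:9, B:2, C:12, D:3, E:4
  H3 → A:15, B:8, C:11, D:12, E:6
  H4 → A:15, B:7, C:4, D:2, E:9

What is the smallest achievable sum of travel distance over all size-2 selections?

18

Open {H1, H2}.
  A→H1 2, B→H2 2, C→H1 7, D→H2 3, E→H2 4  ⇒ total 18.
Compare {H2, H4}: total 21.
Compare {H1, H4}: total 22.
No size-2 selection does better; minimum is 18.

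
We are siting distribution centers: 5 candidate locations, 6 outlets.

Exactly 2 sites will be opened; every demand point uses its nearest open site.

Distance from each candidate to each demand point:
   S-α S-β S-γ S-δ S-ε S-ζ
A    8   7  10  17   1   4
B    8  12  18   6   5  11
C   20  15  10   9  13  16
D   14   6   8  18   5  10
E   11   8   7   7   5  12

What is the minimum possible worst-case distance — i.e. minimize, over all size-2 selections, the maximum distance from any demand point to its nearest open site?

8

Open {A, E}.
  Farthest demand point is S-α at distance 8 (to A); all others are ≤ 8.
With {A, B} the worst case is 10.
With {A, C} the worst case is 10.
No size-2 selection achieves below 8.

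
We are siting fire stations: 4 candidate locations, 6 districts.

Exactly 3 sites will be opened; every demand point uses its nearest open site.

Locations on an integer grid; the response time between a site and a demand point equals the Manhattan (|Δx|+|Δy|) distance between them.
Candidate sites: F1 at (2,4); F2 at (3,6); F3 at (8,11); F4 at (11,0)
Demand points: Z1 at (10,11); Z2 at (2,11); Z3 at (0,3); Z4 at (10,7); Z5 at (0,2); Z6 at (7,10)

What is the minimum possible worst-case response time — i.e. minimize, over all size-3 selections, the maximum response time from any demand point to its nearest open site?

6

Open {F1, F2, F3}.
  Farthest demand point is Z2 at response time 6 (to F2); all others are ≤ 6.
With {F1, F3, F4} the worst case is 6.
With {F2, F3, F4} the worst case is 7.
No size-3 selection achieves below 6.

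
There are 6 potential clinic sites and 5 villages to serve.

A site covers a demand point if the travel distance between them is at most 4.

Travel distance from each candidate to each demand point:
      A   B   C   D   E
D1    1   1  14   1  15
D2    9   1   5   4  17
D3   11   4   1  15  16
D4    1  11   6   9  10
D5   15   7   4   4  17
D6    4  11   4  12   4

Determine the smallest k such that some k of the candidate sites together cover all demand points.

Coverage sets (demand points within 4 of each site):
  D1: {A, B, D}
  D2: {B, D}
  D3: {B, C}
  D4: {A}
  D5: {C, D}
  D6: {A, C, E}
No single site covers all 5 demand points.
But {D1, D6} covers everything, so the minimum is 2.

2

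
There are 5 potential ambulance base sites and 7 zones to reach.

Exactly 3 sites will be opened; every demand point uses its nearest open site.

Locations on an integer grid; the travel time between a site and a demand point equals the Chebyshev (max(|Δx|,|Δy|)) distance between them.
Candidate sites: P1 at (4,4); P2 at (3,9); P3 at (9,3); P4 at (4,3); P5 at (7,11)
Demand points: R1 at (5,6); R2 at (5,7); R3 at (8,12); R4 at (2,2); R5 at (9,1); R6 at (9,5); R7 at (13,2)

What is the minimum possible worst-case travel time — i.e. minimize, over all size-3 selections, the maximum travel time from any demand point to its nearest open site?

Open {P1, P3, P5}.
  Farthest demand point is R7 at travel time 4 (to P3); all others are ≤ 4.
With {P3, P4, P5} the worst case is 4.
With {P1, P2, P3} the worst case is 5.
No size-3 selection achieves below 4.

4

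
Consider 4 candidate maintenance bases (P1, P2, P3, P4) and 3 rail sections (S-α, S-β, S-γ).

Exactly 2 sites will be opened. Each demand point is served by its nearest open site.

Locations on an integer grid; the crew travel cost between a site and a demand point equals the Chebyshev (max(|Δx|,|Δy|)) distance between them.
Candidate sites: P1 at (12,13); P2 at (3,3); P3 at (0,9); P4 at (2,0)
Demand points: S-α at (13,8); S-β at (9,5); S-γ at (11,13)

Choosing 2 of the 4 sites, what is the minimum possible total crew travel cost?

Open {P1, P2}.
  S-α→P1 5, S-β→P2 6, S-γ→P1 1  ⇒ total 12.
Compare {P1, P4}: total 13.
Compare {P1, P3}: total 14.
No size-2 selection does better; minimum is 12.

12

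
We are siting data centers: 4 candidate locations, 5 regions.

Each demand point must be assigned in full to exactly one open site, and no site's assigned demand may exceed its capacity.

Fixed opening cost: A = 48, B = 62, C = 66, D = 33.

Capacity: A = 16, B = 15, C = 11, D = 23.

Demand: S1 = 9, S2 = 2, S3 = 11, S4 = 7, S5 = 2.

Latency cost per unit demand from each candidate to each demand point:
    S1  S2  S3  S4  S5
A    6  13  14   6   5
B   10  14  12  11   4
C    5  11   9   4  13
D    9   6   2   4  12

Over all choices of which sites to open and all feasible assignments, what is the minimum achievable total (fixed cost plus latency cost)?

Open {A, D}; cheapest assignment that respects the capacities:
  A (cap 16, load 11): S1, S5 — cost 9×6 + 2×5 = 64
  D (cap 23, load 20): S2, S3, S4 — cost 2×6 + 11×2 + 7×4 = 62
  Shipping 126, fixed 81 → total 207.
  Any other capacity-feasible assignment to {A, D} ships for at least 126.
Compare {C, D}: its best feasible assignment gives total 230.
Compare {B, D}: its best feasible assignment gives total 255.
Every other set of open sites that can feasibly serve all demand totals ≥ 230 even under its best assignment. Minimum: 207.

207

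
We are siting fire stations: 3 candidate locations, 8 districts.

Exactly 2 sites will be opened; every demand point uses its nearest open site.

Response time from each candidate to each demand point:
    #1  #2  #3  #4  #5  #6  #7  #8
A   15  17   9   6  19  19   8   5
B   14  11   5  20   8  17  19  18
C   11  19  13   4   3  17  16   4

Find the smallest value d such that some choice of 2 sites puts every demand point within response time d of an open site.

Open {A, B}.
  Farthest demand point is #6 at response time 17 (to B); all others are ≤ 17.
With {A, C} the worst case is 17.
With {B, C} the worst case is 17.
No size-2 selection achieves below 17.

17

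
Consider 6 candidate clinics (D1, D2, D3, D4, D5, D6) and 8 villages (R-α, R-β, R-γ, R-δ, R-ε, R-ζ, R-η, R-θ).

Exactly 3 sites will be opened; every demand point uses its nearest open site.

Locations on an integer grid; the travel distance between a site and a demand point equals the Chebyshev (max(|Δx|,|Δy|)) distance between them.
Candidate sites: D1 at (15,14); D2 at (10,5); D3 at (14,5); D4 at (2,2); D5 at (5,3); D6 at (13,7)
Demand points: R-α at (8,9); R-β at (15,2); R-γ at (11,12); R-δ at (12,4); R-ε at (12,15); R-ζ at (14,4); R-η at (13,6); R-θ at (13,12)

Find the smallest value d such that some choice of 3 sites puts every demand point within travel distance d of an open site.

4

Open {D1, D2, D3}.
  Farthest demand point is R-α at travel distance 4 (to D2); all others are ≤ 4.
With {D1, D2, D4} the worst case is 5.
With {D1, D2, D5} the worst case is 5.
No size-3 selection achieves below 4.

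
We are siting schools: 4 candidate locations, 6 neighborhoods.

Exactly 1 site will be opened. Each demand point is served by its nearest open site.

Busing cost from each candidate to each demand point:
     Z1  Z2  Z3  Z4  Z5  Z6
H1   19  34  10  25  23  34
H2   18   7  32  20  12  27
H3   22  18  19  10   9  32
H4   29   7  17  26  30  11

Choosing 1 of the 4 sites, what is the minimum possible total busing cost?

Open {H3}.
  Z1→H3 22, Z2→H3 18, Z3→H3 19, Z4→H3 10, Z5→H3 9, Z6→H3 32  ⇒ total 110.
Compare {H2}: total 116.
Compare {H4}: total 120.
No size-1 selection does better; minimum is 110.

110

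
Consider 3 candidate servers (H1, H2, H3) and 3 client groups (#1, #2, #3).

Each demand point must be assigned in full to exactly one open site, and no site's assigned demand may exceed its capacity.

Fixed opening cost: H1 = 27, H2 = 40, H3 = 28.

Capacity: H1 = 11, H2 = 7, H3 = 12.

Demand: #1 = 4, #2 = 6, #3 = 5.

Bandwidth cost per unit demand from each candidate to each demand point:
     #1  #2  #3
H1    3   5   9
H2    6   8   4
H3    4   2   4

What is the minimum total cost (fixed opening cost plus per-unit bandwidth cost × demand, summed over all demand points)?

99

Open {H1, H3}; cheapest assignment that respects the capacities:
  H1 (cap 11, load 4): #1 — cost 4×3 = 12
  H3 (cap 12, load 11): #2, #3 — cost 6×2 + 5×4 = 32
  Shipping 44, fixed 55 → total 99.
  Any other capacity-feasible assignment to {H1, H3} ships for at least 44.
Compare {H2, H3}: its best feasible assignment gives total 116.
Compare {H1, H2}: its best feasible assignment gives total 129.
Every other set of open sites that can feasibly serve all demand totals ≥ 116 even under its best assignment. Minimum: 99.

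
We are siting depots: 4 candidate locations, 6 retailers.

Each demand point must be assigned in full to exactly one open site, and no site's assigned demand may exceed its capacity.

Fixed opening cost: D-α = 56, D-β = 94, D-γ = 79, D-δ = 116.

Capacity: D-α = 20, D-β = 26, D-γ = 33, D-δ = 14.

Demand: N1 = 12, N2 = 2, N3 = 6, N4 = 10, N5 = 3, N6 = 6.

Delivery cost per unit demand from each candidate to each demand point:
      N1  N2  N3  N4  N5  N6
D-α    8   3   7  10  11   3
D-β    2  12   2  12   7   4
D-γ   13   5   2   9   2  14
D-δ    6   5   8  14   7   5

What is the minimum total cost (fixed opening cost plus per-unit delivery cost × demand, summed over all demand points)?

Open {D-α, D-β}; cheapest assignment that respects the capacities:
  D-α (cap 20, load 18): N2, N4, N6 — cost 2×3 + 10×10 + 6×3 = 124
  D-β (cap 26, load 21): N1, N3, N5 — cost 12×2 + 6×2 + 3×7 = 57
  Shipping 181, fixed 150 → total 331.
  Any other capacity-feasible assignment to {D-α, D-β} ships for at least 181.
Compare {D-β, D-γ}: its best feasible assignment gives total 339.
Compare {D-α, D-γ}: its best feasible assignment gives total 363.
Every other set of open sites that can feasibly serve all demand totals ≥ 339 even under its best assignment. Minimum: 331.

331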